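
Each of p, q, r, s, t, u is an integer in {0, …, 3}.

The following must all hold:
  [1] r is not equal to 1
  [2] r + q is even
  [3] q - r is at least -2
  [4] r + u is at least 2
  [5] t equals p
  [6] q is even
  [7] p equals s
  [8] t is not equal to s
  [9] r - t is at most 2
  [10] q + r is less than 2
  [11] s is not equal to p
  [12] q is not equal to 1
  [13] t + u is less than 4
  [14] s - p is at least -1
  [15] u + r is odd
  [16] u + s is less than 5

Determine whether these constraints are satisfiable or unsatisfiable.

From constraints 5 and 7, t = p = s, so t = s. But constraint 8 says t ≠ s. Contradiction.

Unsatisfiable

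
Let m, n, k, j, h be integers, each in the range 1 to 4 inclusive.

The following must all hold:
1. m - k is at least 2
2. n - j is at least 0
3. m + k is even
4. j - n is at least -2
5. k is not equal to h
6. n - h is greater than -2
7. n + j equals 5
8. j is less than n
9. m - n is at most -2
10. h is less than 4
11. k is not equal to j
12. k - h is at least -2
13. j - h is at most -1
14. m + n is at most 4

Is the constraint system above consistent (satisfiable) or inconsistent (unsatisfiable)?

Constraints 1, 4, 9, 12, and 13 give h − j ≥ 1, j − n ≥ -2, n − m ≥ 2, m − k ≥ 2, k − h ≥ -2.
Adding all 5 inequalities: the left sides telescope to 0, and the right sides sum to 1 + (-2) + 2 + 2 + (-2) = 1. So 0 ≥ 1, which is false.

Unsatisfiable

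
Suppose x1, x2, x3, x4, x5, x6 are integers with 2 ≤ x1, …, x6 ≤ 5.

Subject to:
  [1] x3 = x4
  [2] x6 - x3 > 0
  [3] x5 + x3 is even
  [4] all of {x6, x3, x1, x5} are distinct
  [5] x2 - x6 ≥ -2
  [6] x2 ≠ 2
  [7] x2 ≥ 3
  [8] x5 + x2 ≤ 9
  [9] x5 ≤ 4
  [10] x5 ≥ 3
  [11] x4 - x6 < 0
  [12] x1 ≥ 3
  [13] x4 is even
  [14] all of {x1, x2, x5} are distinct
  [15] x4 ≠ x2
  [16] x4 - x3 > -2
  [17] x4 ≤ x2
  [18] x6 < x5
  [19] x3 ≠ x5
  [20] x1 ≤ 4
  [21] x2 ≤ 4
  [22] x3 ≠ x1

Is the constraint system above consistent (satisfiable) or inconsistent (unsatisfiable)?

Constraints 7, 9, 10, 12, 20, and 21 confine each of x1, x2, x5 to the 2 values {3, 4}.
Constraint 14 requires all 3 of them to be distinct, but only 2 values are available — impossible by the pigeonhole principle.

Unsatisfiable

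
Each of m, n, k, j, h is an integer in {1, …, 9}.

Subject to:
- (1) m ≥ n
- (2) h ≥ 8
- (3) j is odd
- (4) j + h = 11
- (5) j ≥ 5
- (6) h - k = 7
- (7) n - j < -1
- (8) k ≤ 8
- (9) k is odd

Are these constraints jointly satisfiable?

From constraint 5: j ≥ 5. From constraint 2: h ≥ 8. Hence j + h ≥ 13. But constraint 4 requires j + h = 11, and 11 < 13. Contradiction.

Unsatisfiable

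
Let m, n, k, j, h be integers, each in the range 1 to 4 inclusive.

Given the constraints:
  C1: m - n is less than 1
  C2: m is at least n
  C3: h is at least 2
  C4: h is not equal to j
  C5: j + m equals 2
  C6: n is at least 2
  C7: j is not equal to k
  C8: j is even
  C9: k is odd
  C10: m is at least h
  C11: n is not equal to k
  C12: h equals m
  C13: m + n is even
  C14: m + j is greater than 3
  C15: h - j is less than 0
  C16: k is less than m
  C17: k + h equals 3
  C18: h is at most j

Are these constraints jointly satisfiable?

Unsatisfiable

From constraints 3 and 18: j ≥ h ≥ 2. From constraints 2 and 6: m ≥ n ≥ 2. Hence j + m ≥ 4. But constraint 5 requires j + m = 2, and 2 < 4. Contradiction.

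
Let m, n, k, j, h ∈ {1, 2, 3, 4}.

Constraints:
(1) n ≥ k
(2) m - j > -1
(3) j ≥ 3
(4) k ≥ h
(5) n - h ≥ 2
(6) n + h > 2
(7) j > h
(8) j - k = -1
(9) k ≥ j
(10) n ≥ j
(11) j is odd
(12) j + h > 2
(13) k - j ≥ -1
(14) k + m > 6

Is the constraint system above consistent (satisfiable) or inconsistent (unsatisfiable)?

Satisfiable

Take m = 4, n = 4, k = 4, j = 3, h = 1. Then constraint 2: m - j = 1; constraint 5: n - h = 3, and every other listed constraint is also met.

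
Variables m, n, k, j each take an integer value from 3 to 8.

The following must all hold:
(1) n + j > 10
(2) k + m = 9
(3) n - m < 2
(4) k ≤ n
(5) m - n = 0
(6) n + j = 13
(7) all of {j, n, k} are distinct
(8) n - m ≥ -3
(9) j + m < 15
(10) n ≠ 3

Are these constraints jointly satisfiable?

Satisfiable

The assignment m = 5, n = 5, k = 4, j = 8 works:
  constraint 1 holds since n + j = 13.
  constraint 2 holds since k + m = 9.
The rest check out directly.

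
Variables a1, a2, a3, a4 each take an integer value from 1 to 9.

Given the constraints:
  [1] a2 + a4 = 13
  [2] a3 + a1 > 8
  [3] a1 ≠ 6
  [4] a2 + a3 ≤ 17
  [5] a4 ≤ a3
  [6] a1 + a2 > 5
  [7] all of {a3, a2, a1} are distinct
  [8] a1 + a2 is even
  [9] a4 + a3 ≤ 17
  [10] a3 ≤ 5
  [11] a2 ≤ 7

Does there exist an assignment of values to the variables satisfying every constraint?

From constraint 11: a2 ≤ 7. From constraints 5 and 10: a4 ≤ a3 ≤ 5. Hence a2 + a4 ≤ 12. But constraint 1 requires a2 + a4 = 13, and 13 > 12. Contradiction.

Unsatisfiable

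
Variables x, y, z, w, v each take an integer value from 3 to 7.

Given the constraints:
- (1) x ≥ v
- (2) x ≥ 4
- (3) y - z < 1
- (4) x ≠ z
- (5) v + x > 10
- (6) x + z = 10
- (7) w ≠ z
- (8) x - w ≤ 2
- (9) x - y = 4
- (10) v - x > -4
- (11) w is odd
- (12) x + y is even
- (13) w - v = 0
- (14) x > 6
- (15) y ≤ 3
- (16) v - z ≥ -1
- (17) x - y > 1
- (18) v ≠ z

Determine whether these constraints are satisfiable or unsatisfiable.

Setting (x, y, z, w, v) = (7, 3, 3, 5, 5) satisfies everything: constraint 3: y - z = 0; constraint 5: v + x = 12; constraint 6: x + z = 10, and the others follow.

Satisfiable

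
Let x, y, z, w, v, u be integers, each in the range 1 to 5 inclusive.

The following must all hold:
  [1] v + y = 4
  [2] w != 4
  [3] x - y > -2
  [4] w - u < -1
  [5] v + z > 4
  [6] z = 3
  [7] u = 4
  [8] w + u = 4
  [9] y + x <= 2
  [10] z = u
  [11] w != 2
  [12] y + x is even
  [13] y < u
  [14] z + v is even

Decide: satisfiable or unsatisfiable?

Unsatisfiable

Constraint 6 fixes z = 3 and constraint 7 fixes u = 4, but constraint 10 requires z = u. Since 3 ≠ 4, contradiction.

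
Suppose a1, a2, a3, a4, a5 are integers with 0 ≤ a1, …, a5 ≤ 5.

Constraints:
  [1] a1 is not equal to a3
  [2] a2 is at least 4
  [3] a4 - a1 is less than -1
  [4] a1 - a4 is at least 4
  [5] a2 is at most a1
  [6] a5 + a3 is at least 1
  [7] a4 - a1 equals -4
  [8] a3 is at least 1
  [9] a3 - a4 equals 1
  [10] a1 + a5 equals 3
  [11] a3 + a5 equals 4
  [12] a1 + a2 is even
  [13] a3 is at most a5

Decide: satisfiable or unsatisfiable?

Unsatisfiable

From constraints 2 and 5: a1 ≥ a2 ≥ 4. From constraints 8 and 13: a5 ≥ a3 ≥ 1. Hence a1 + a5 ≥ 5. But constraint 10 requires a1 + a5 = 3, and 3 < 5. Contradiction.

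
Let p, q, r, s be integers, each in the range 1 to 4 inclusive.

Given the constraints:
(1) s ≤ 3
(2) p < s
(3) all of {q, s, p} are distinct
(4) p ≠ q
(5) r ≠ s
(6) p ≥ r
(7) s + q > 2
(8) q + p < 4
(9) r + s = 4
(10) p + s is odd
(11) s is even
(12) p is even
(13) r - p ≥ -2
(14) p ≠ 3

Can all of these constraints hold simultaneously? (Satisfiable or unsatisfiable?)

Constraint 12 makes p even and constraint 11 makes s even, so p + s must be even. Constraint 10 says p + s is odd — contradiction.

Unsatisfiable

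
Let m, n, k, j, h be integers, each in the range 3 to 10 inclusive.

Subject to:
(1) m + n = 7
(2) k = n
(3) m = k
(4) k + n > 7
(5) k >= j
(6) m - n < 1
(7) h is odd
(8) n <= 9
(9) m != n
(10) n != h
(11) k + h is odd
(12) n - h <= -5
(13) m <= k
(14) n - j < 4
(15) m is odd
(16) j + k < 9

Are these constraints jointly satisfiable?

Unsatisfiable

From constraints 2 and 3, m = k = n, so m = n. But constraint 9 says m ≠ n. Contradiction.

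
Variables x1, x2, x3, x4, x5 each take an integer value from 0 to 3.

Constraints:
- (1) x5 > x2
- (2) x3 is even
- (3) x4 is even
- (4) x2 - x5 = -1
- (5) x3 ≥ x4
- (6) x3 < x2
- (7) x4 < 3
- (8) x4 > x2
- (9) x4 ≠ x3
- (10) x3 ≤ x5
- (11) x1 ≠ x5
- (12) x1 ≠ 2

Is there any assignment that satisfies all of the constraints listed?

Constraints 5, 6, and 8 give x2 < x4, x4 ≤ x3, x3 < x2. Chaining: x2 < x4 ≤ x3 < x2, which forces x2 < x2 — impossible.

Unsatisfiable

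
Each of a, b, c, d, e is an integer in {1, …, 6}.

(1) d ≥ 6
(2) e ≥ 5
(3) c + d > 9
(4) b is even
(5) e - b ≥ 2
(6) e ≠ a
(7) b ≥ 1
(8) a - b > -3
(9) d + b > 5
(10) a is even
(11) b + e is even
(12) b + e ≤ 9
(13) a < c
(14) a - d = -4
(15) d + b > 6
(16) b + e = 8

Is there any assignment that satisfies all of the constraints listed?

One satisfying assignment is a = 2, b = 2, c = 5, d = 6, e = 6.
For the less obvious constraints — constraint 3: c + d = 11; constraint 5: e - b = 4 — and the others hold by inspection.

Satisfiable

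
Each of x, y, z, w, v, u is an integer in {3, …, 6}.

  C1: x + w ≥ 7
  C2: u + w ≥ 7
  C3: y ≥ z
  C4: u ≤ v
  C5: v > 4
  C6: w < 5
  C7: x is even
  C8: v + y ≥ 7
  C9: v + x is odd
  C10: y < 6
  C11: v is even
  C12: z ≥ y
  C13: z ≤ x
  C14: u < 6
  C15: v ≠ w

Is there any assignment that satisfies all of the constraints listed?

Unsatisfiable

Constraint 11 makes v even and constraint 7 makes x even, so v + x must be even. Constraint 9 says v + x is odd — contradiction.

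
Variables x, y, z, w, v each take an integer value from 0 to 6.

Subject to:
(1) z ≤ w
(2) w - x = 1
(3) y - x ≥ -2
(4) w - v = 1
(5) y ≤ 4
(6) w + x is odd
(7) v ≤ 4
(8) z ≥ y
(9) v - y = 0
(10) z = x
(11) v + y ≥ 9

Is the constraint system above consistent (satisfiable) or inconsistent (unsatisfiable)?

From constraint 7: v ≤ 4. From constraint 5: y ≤ 4. Hence v + y ≤ 8. But constraint 11 requires v + y ≥ 9, and 9 > 8. Contradiction.

Unsatisfiable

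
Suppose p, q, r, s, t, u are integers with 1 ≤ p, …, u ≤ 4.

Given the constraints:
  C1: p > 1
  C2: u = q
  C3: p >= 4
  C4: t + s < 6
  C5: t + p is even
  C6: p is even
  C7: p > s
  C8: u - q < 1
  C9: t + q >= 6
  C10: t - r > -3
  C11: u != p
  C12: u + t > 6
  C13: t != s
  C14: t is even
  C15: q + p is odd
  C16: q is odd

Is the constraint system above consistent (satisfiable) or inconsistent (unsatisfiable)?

Satisfiable

Take p = 4, q = 3, r = 4, s = 1, t = 4, u = 3. Then constraint 4: t + s = 5; constraint 8: u - q = 0, and every other listed constraint is also met.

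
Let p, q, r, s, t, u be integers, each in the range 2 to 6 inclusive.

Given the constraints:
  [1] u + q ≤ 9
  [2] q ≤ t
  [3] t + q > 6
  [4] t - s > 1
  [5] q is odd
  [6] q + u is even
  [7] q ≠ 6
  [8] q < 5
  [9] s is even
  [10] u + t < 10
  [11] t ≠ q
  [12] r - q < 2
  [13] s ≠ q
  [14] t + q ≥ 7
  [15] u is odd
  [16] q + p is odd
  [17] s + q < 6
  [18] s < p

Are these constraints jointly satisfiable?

Satisfiable

Take p = 6, q = 3, r = 4, s = 2, t = 5, u = 3. Then constraint 1: u + q = 6; constraint 3: t + q = 8, and every other listed constraint is also met.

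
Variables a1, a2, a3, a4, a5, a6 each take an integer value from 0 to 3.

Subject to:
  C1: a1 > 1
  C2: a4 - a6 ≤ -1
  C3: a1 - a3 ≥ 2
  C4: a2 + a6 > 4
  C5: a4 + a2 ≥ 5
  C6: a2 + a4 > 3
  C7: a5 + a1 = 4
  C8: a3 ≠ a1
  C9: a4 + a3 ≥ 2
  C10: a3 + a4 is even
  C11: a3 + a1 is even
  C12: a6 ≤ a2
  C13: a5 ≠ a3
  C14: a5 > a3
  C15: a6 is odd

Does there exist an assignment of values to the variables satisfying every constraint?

Take a1 = 2, a2 = 3, a3 = 0, a4 = 2, a5 = 2, a6 = 3. Then constraint 2: a4 - a6 = -1; constraint 3: a1 - a3 = 2; constraint 4: a2 + a6 = 6, and every other listed constraint is also met.

Satisfiable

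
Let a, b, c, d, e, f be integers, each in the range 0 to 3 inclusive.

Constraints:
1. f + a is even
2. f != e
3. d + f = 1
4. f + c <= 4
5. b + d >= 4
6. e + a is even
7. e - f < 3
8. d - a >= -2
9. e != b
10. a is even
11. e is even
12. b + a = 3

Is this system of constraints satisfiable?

The assignment a = 0, b = 3, c = 1, d = 1, e = 2, f = 0 works:
  constraint 3 holds since d + f = 1.
  constraint 4 holds since f + c = 1.
The rest check out directly.

Satisfiable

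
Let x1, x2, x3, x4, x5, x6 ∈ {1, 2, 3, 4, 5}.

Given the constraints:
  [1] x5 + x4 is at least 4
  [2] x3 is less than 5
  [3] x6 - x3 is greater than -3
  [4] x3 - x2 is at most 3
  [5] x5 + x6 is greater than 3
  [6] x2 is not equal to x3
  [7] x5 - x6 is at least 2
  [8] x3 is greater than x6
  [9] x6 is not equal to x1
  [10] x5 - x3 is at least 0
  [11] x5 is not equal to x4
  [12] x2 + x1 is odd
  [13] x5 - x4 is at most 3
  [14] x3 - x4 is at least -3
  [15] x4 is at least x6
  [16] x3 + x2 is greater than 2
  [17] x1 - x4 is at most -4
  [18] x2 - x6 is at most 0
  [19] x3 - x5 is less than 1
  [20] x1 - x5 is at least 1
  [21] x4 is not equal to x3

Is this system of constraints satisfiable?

Constraints 4, 7, 14, 17, 18, and 20 give x1 − x5 ≥ 1, x5 − x6 ≥ 2, x6 − x2 ≥ 0, x2 − x3 ≥ -3, x3 − x4 ≥ -3, x4 − x1 ≥ 4.
Adding all 6 inequalities: the left sides telescope to 0, and the right sides sum to 1 + 2 + 0 + (-3) + (-3) + 4 = 1. So 0 ≥ 1, which is false.

Unsatisfiable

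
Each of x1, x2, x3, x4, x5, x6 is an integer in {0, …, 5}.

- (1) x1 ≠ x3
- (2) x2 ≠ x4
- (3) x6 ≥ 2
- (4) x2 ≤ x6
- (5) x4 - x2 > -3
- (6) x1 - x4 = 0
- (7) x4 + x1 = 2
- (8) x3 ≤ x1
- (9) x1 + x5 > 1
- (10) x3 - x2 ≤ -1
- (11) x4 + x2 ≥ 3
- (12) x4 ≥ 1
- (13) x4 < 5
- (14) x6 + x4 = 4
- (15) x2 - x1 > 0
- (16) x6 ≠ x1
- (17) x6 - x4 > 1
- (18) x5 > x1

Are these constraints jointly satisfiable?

Satisfiable

Take x1 = 1, x2 = 2, x3 = 0, x4 = 1, x5 = 2, x6 = 3. Then constraint 5: x4 - x2 = -1; constraint 6: x1 - x4 = 0; constraint 7: x4 + x1 = 2, and every other listed constraint is also met.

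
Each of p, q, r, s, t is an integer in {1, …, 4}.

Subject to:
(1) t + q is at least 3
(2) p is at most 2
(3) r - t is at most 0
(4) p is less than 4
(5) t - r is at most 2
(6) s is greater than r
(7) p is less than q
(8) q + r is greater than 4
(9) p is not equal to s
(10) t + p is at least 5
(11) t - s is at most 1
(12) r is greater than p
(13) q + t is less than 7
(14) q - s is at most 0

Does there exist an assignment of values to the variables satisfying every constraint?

The assignment p = 2, q = 3, r = 3, s = 4, t = 3 works:
  constraint 1 holds since t + q = 6.
  constraint 3 holds since r - t = 0.
  constraint 5 holds since t - r = 0.
The rest check out directly.

Satisfiable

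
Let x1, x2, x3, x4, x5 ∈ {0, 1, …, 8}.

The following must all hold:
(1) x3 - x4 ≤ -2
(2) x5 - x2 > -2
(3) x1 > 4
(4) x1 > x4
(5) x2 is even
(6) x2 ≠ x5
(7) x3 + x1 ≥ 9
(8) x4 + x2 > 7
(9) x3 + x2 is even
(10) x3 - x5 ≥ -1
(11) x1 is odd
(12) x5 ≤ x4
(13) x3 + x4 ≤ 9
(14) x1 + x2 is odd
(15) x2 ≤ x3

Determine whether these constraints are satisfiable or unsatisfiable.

Satisfiable

Try x1 = 7, x2 = 2, x3 = 2, x4 = 6, x5 = 3.
Check constraint 1: x3 - x4 = -4; constraint 2: x5 - x2 = 1. The remaining constraints are straightforward to verify.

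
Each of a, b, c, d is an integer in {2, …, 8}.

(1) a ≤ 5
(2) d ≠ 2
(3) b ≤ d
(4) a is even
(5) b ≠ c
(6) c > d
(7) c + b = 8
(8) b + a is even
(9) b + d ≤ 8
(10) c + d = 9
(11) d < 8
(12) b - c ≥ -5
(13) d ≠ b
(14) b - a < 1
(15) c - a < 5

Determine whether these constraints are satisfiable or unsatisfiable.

The assignment a = 4, b = 2, c = 6, d = 3 works:
  constraint 7 holds since c + b = 8.
  constraint 9 holds since b + d = 5.
  constraint 10 holds since c + d = 9.
The rest check out directly.

Satisfiable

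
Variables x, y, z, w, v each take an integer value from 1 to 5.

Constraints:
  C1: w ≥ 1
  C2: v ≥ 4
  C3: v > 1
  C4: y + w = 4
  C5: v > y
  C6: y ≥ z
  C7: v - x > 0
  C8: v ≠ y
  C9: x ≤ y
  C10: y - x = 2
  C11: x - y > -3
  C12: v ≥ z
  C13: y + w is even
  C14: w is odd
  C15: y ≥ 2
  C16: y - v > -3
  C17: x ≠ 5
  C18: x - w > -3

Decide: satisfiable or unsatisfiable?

Satisfiable

Take x = 1, y = 3, z = 3, w = 1, v = 4. Then constraint 4: y + w = 4; constraint 7: v - x = 3, and every other listed constraint is also met.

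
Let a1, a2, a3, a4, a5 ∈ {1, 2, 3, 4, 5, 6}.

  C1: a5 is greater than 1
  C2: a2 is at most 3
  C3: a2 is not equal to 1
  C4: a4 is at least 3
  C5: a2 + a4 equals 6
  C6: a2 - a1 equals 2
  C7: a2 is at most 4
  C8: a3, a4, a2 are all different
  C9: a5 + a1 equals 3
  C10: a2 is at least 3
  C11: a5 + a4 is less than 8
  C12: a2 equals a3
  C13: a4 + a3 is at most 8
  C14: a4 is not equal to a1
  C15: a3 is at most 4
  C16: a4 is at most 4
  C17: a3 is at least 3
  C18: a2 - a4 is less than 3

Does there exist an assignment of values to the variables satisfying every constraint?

Constraints 4, 7, 10, 15, 16, and 17 confine each of a3, a4, a2 to the 2 values {3, 4}.
Constraint 8 requires all 3 of them to be distinct, but only 2 values are available — impossible by the pigeonhole principle.

Unsatisfiable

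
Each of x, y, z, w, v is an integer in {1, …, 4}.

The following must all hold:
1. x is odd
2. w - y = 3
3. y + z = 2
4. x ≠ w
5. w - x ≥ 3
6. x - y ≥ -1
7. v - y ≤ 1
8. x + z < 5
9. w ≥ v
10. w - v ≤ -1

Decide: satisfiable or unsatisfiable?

Constraints 5, 6, 7, and 10 give x − y ≥ -1, y − v ≥ -1, v − w ≥ 1, w − x ≥ 3.
Adding all 4 inequalities: the left sides telescope to 0, and the right sides sum to (-1) + (-1) + 1 + 3 = 2. So 0 ≥ 2, which is false.

Unsatisfiable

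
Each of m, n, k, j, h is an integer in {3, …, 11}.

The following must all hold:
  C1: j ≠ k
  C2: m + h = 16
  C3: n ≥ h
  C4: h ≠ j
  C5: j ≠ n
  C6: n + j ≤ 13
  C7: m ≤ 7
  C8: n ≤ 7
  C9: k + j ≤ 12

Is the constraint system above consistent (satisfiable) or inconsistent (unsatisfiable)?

From constraint 7: m ≤ 7. From constraints 3 and 8: h ≤ n ≤ 7. Hence m + h ≤ 14. But constraint 2 requires m + h = 16, and 16 > 14. Contradiction.

Unsatisfiable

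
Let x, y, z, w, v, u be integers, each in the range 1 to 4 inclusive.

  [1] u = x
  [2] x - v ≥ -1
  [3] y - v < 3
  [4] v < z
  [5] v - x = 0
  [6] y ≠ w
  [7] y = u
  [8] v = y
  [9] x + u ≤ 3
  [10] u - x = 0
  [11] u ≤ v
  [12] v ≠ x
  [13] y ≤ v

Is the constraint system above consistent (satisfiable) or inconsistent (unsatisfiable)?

From constraints 1, 7, and 8, v = y = u = x, so v = x. But constraint 12 says v ≠ x. Contradiction.

Unsatisfiable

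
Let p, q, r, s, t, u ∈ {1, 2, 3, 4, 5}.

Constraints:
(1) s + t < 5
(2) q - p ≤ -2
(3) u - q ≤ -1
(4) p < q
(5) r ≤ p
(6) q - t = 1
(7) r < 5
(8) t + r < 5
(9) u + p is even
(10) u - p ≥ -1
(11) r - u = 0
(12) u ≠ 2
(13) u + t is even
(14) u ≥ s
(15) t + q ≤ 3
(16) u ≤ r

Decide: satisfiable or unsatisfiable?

Constraints 2, 3, and 10 give u − p ≥ -1, p − q ≥ 2, q − u ≥ 1.
Adding all 3 inequalities: the left sides telescope to 0, and the right sides sum to (-1) + 2 + 1 = 2. So 0 ≥ 2, which is false.

Unsatisfiable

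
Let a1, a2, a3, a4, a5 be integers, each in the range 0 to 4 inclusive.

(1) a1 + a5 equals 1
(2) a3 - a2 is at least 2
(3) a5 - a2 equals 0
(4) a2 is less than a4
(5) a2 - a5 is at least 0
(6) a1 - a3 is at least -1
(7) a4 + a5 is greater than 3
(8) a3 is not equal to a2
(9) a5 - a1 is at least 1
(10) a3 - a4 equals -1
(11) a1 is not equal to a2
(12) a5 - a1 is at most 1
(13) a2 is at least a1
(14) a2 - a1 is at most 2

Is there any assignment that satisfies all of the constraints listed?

Unsatisfiable

Constraints 2, 5, 6, and 9 give a2 − a5 ≥ 0, a5 − a1 ≥ 1, a1 − a3 ≥ -1, a3 − a2 ≥ 2.
Adding all 4 inequalities: the left sides telescope to 0, and the right sides sum to 0 + 1 + (-1) + 2 = 2. So 0 ≥ 2, which is false.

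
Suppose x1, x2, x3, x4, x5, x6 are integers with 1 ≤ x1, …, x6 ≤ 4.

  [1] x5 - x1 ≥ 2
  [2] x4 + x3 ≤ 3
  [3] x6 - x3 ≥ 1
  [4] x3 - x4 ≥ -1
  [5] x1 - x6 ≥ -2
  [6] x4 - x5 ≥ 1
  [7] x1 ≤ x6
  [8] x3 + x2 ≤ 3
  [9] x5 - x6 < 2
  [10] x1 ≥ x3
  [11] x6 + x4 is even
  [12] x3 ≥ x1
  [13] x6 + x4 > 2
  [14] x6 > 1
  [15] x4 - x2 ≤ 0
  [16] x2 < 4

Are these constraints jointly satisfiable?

Unsatisfiable

Constraints 1, 3, 4, 5, and 6 give x4 − x5 ≥ 1, x5 − x1 ≥ 2, x1 − x6 ≥ -2, x6 − x3 ≥ 1, x3 − x4 ≥ -1.
Adding all 5 inequalities: the left sides telescope to 0, and the right sides sum to 1 + 2 + (-2) + 1 + (-1) = 1. So 0 ≥ 1, which is false.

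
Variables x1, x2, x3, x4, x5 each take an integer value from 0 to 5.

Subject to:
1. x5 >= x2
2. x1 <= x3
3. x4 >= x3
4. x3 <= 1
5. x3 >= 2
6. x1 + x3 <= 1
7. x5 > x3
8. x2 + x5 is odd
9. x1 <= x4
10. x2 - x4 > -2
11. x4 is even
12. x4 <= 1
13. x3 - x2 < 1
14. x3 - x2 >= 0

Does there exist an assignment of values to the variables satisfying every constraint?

From constraint 5: x3 ≥ 2. From constraints 3 and 12: x3 ≤ x4 and x4 ≤ 1, so x3 ≤ 1. But 1 < 2, so no value of x3 works.

Unsatisfiable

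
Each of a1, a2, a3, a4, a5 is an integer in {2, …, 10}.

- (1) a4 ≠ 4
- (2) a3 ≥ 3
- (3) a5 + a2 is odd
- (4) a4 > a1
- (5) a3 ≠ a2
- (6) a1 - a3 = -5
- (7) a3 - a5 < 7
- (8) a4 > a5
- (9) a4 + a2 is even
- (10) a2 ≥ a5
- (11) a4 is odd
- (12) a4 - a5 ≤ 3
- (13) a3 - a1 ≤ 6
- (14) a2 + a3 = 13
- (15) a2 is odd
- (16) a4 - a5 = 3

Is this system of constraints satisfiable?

Satisfiable

One satisfying assignment is a1 = 3, a2 = 5, a3 = 8, a4 = 5, a5 = 2.
For the less obvious constraints — constraint 6: a1 - a3 = -5; constraint 7: a3 - a5 = 6 — and the others hold by inspection.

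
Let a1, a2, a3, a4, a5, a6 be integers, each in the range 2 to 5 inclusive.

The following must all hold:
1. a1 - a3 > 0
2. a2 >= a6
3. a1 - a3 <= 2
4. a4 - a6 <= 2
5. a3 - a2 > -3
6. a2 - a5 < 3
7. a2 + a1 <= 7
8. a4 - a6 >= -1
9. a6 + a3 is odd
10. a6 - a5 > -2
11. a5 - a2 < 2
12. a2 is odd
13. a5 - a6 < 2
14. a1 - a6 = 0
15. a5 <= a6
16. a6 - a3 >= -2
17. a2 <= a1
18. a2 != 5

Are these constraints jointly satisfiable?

Satisfiable

Setting (a1, a2, a3, a4, a5, a6) = (3, 3, 2, 2, 3, 3) satisfies everything: constraint 1: a1 - a3 = 1; constraint 3: a1 - a3 = 1, and the others follow.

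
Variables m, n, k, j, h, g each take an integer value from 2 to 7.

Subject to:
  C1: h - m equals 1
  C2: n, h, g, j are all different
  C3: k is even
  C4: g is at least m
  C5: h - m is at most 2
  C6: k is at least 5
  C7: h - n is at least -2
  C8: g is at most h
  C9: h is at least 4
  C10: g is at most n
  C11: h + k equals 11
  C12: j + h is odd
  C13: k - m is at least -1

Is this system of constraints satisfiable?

One satisfying assignment is m = 4, n = 7, k = 6, j = 6, h = 5, g = 4.
For the less obvious constraints — constraint 1: h - m = 1; constraint 5: h - m = 1 — and the others hold by inspection.

Satisfiable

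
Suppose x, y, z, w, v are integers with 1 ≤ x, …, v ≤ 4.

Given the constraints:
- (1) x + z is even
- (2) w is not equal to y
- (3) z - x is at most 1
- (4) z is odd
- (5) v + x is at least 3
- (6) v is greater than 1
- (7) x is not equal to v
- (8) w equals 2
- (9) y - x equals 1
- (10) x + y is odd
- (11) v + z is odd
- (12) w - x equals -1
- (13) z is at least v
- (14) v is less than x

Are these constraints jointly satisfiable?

Take x = 3, y = 4, z = 3, w = 2, v = 2. Then constraint 3: z - x = 0; constraint 5: v + x = 5; constraint 9: y - x = 1, and every other listed constraint is also met.

Satisfiable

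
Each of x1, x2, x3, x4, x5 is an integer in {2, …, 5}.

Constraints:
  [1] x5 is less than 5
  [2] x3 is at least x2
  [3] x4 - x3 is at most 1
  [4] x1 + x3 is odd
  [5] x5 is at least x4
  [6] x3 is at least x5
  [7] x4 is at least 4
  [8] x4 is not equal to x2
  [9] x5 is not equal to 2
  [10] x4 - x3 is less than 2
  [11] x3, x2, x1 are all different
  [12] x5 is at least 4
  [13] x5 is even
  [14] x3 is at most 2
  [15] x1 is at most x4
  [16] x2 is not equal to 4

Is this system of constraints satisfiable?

From constraints 5 and 7: x5 ≥ x4 and x4 ≥ 4, so x5 ≥ 4. From constraints 6 and 14: x5 ≤ x3 and x3 ≤ 2, so x5 ≤ 2. But 2 < 4, so no value of x5 works.

Unsatisfiable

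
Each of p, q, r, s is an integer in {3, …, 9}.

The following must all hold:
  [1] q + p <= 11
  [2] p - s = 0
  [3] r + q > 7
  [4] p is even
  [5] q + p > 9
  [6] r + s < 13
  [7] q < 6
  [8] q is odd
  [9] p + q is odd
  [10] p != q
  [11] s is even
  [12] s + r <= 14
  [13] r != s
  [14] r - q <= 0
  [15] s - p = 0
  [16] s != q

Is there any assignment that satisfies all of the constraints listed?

Satisfiable

Try p = 6, q = 5, r = 5, s = 6.
Check constraint 1: q + p = 11; constraint 2: p - s = 0; constraint 3: r + q = 10. The remaining constraints are straightforward to verify.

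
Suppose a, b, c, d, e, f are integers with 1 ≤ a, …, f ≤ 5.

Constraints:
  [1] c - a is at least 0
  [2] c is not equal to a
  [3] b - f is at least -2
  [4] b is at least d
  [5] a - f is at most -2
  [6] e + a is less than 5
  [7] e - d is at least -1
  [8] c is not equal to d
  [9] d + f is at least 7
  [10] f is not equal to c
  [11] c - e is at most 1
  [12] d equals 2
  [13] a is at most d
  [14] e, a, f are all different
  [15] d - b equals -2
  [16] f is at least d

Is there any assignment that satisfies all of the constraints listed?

Satisfiable

Setting (a, b, c, d, e, f) = (1, 4, 3, 2, 3, 5) satisfies everything: constraint 1: c - a = 2; constraint 3: b - f = -1, and the others follow.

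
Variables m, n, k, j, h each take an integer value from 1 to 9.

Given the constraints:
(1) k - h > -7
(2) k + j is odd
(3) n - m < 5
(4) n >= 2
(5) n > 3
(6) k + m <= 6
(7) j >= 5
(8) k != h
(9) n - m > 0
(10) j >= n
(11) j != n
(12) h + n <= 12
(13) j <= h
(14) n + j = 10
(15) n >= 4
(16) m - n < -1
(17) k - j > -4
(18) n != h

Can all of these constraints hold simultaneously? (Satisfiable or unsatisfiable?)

Take m = 1, n = 4, k = 3, j = 6, h = 8. Then constraint 1: k - h = -5; constraint 3: n - m = 3; constraint 6: k + m = 4, and every other listed constraint is also met.

Satisfiable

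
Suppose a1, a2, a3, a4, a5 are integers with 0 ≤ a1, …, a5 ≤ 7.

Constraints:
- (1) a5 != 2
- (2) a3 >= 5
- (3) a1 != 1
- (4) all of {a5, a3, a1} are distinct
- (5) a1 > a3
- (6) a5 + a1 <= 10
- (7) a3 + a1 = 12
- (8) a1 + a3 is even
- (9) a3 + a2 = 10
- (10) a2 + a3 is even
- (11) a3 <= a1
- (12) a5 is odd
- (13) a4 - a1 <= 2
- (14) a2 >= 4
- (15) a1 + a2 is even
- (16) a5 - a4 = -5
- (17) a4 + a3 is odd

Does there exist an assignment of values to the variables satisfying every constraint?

Take a1 = 7, a2 = 5, a3 = 5, a4 = 6, a5 = 1. Then constraint 6: a5 + a1 = 8; constraint 7: a3 + a1 = 12, and every other listed constraint is also met.

Satisfiable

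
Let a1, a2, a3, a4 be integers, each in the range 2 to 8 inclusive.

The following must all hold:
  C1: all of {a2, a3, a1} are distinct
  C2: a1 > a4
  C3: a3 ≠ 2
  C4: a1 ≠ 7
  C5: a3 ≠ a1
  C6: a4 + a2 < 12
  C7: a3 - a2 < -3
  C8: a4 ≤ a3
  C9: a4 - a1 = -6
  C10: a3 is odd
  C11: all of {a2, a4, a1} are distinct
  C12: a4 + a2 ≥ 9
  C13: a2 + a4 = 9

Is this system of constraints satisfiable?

Satisfiable

Take a1 = 8, a2 = 7, a3 = 3, a4 = 2. Then constraint 6: a4 + a2 = 9; constraint 7: a3 - a2 = -4; constraint 9: a4 - a1 = -6, and every other listed constraint is also met.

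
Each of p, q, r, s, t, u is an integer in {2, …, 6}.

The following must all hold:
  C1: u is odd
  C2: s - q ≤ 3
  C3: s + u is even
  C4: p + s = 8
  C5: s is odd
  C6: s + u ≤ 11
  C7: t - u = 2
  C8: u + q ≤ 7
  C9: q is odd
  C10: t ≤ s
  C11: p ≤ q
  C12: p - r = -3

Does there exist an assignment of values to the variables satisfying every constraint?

Satisfiable

The assignment p = 3, q = 3, r = 6, s = 5, t = 5, u = 3 works:
  constraint 2 holds since s - q = 2.
  constraint 4 holds since p + s = 8.
The rest check out directly.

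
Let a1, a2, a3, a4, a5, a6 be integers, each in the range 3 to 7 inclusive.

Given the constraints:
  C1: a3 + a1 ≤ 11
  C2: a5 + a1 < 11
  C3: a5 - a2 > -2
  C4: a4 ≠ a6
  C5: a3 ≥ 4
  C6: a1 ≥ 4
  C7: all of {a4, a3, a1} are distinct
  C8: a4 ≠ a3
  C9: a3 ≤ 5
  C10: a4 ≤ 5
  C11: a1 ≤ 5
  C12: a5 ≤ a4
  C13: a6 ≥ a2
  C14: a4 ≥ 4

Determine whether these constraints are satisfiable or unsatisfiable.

Constraints 5, 6, 9, 10, 11, and 14 confine each of a4, a3, a1 to the 2 values {4, 5}.
Constraint 7 requires all 3 of them to be distinct, but only 2 values are available — impossible by the pigeonhole principle.

Unsatisfiable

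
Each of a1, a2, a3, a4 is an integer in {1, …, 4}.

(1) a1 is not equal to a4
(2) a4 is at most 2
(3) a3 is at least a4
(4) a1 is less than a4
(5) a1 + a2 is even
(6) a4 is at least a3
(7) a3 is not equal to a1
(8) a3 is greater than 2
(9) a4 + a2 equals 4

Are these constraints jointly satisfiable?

From constraint 8: a3 ≥ 3. From constraints 2 and 6: a3 ≤ a4 and a4 ≤ 2, so a3 ≤ 2. But 2 < 3, so no value of a3 works.

Unsatisfiable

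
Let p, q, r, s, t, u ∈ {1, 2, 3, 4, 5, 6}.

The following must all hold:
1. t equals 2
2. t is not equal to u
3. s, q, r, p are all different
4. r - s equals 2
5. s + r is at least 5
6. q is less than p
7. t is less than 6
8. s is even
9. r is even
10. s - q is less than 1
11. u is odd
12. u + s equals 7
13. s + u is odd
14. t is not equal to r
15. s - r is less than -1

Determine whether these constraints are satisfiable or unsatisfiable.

Take p = 6, q = 3, r = 4, s = 2, t = 2, u = 5. Then constraint 4: r - s = 2; constraint 5: s + r = 6, and every other listed constraint is also met.

Satisfiable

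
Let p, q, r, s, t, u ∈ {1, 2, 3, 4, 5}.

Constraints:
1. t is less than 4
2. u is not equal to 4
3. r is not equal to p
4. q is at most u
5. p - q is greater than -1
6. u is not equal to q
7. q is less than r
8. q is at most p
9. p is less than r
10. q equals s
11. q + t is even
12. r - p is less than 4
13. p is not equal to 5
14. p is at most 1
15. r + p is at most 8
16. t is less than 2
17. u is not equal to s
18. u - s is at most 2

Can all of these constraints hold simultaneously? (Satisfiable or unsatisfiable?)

Satisfiable

Try p = 1, q = 1, r = 4, s = 1, t = 1, u = 3.
Check constraint 5: p - q = 0; constraint 12: r - p = 3. The remaining constraints are straightforward to verify.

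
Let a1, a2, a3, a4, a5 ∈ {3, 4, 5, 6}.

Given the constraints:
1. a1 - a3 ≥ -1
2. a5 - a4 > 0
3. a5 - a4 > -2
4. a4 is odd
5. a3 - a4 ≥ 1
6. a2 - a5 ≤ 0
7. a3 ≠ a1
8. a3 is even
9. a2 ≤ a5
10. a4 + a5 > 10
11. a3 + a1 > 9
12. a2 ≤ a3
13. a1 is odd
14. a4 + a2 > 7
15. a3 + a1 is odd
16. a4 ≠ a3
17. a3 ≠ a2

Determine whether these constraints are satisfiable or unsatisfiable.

Try a1 = 5, a2 = 3, a3 = 6, a4 = 5, a5 = 6.
Check constraint 1: a1 - a3 = -1; constraint 2: a5 - a4 = 1; constraint 3: a5 - a4 = 1. The remaining constraints are straightforward to verify.

Satisfiable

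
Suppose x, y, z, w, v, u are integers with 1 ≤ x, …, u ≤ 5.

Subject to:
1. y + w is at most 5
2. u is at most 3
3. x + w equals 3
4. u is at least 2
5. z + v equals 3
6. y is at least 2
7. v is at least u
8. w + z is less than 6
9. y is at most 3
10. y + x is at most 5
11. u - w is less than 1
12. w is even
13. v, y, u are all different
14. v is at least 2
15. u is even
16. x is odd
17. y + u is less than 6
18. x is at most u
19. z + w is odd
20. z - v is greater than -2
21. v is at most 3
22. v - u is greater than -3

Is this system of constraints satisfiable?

Unsatisfiable

Constraints 2, 4, 6, 9, 14, and 21 confine each of v, y, u to the 2 values {2, 3}.
Constraint 13 requires all 3 of them to be distinct, but only 2 values are available — impossible by the pigeonhole principle.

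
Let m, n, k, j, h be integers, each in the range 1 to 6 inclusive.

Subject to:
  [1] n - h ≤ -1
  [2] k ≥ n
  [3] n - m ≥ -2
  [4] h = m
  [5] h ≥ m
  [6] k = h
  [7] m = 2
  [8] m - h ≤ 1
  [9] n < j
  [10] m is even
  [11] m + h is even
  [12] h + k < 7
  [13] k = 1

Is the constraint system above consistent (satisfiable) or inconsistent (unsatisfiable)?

Constraint 13 fixes k = 1 and constraint 7 fixes m = 2. Constraints 4 and 6 give k = h = m, so k = m. But 1 ≠ 2 — contradiction.

Unsatisfiable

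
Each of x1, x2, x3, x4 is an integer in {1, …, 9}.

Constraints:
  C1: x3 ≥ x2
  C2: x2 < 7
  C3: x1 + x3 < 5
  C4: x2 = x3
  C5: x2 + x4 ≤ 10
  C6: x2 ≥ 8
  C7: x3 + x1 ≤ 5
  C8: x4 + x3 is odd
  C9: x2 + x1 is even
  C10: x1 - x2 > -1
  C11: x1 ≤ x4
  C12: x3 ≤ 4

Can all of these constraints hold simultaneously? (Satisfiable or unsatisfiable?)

Unsatisfiable

From constraints 1 and 6: x3 ≥ x2 and x2 ≥ 8, so x3 ≥ 8. From constraint 12: x3 ≤ 4. But 4 < 8, so no value of x3 works.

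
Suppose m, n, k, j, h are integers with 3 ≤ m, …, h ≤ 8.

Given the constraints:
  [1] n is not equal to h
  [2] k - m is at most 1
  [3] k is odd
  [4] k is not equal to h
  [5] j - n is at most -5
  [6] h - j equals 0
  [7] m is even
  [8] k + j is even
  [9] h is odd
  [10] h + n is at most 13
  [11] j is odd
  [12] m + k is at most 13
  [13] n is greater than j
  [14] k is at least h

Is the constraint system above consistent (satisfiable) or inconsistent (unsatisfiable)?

Satisfiable

The assignment m = 6, n = 8, k = 5, j = 3, h = 3 works:
  constraint 2 holds since k - m = -1.
  constraint 5 holds since j - n = -5.
The rest check out directly.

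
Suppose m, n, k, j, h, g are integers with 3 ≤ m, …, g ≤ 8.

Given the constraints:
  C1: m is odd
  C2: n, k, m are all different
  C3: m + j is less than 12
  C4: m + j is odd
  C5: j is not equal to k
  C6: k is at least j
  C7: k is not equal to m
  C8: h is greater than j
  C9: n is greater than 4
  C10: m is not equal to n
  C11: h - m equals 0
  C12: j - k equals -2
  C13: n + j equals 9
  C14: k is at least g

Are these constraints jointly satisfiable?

Try m = 7, n = 5, k = 6, j = 4, h = 7, g = 5.
Check constraint 3: m + j = 11; constraint 11: h - m = 0. The remaining constraints are straightforward to verify.

Satisfiable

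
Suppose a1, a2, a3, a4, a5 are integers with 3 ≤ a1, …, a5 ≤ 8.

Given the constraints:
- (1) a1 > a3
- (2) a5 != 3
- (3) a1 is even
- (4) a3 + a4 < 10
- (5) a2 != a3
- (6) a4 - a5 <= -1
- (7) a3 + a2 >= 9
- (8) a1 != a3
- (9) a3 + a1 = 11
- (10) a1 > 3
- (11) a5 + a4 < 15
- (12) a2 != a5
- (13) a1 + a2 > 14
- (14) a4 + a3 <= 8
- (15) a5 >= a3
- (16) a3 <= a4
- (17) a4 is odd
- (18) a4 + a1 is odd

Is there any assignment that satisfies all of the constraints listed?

Take a1 = 8, a2 = 7, a3 = 3, a4 = 5, a5 = 8. Then constraint 4: a3 + a4 = 8; constraint 6: a4 - a5 = -3; constraint 7: a3 + a2 = 10, and every other listed constraint is also met.

Satisfiable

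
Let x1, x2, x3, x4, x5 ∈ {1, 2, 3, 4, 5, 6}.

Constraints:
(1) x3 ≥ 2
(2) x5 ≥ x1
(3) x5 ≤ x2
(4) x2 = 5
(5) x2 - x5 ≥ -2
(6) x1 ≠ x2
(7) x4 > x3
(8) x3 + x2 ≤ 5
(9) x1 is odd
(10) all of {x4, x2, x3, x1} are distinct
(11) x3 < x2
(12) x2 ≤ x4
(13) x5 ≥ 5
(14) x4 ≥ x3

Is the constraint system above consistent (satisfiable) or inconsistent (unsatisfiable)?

From constraint 1: x3 ≥ 2. From constraints 3 and 13: x2 ≥ x5 ≥ 5. Hence x3 + x2 ≥ 7. But constraint 8 requires x3 + x2 ≤ 5, and 5 < 7. Contradiction.

Unsatisfiable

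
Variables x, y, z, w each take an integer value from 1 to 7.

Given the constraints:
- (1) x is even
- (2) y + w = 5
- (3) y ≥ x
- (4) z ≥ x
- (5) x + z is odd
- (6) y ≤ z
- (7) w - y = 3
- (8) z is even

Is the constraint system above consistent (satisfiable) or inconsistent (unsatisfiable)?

Constraint 1 makes x even and constraint 8 makes z even, so x + z must be even. Constraint 5 says x + z is odd — contradiction.

Unsatisfiable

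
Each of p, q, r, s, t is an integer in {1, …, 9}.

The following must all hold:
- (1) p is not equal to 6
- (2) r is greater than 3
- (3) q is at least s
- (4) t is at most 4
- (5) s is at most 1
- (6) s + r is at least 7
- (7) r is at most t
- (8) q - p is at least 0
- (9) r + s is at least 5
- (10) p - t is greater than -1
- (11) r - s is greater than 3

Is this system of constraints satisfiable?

Unsatisfiable

From constraint 5: s ≤ 1. From constraints 4 and 7: r ≤ t ≤ 4. Hence s + r ≤ 5. But constraint 6 requires s + r ≥ 7, and 7 > 5. Contradiction.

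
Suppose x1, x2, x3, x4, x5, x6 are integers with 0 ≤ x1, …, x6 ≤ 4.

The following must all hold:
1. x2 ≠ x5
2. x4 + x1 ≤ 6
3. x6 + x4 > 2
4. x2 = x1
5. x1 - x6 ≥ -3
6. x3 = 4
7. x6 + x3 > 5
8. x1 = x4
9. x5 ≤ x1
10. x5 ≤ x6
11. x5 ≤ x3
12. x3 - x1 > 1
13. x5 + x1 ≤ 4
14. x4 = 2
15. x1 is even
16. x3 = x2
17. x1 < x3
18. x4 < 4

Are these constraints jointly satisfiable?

Constraint 6 fixes x3 = 4 and constraint 14 fixes x4 = 2. Constraints 4, 8, and 16 give x3 = x2 = x1 = x4, so x3 = x4. But 4 ≠ 2 — contradiction.

Unsatisfiable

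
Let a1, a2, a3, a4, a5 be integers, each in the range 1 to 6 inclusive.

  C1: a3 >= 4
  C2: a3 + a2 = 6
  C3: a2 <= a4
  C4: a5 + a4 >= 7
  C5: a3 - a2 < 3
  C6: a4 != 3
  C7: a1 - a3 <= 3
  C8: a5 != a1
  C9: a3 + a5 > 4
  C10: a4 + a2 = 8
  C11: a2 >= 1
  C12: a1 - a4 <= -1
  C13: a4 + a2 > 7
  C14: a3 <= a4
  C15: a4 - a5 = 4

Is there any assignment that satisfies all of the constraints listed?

Satisfiable

Setting (a1, a2, a3, a4, a5) = (5, 2, 4, 6, 2) satisfies everything: constraint 2: a3 + a2 = 6; constraint 4: a5 + a4 = 8; constraint 5: a3 - a2 = 2, and the others follow.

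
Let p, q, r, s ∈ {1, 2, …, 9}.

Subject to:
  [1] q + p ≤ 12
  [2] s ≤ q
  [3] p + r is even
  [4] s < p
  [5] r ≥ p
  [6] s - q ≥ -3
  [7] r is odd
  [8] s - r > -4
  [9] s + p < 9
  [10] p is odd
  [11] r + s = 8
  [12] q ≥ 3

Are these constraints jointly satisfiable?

Take p = 5, q = 5, r = 5, s = 3. Then constraint 1: q + p = 10; constraint 6: s - q = -2; constraint 8: s - r = -2, and every other listed constraint is also met.

Satisfiable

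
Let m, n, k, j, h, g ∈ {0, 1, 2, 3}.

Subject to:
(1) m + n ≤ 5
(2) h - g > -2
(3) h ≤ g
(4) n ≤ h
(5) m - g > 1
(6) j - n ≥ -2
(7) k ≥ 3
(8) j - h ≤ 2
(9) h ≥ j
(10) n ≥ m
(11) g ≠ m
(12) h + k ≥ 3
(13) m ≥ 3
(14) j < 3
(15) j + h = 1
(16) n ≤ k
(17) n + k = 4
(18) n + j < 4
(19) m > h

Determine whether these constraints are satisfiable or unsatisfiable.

From constraints 10 and 13: n ≥ m ≥ 3. From constraint 7: k ≥ 3. Hence n + k ≥ 6. But constraint 17 requires n + k = 4, and 4 < 6. Contradiction.

Unsatisfiable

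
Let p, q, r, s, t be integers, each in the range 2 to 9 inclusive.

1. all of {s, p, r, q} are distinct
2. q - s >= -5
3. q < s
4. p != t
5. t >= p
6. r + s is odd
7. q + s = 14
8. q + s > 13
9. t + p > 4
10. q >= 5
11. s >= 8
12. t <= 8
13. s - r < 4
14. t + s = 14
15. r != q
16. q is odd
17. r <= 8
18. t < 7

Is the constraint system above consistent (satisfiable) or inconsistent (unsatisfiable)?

Try p = 2, q = 5, r = 6, s = 9, t = 5.
Check constraint 2: q - s = -4; constraint 7: q + s = 14. The remaining constraints are straightforward to verify.

Satisfiable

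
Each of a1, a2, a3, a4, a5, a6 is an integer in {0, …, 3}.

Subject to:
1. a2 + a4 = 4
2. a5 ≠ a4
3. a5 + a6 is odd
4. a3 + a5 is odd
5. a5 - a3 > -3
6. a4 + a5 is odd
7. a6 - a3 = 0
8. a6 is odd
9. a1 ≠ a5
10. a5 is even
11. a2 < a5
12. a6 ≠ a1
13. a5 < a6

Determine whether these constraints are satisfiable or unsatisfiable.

The assignment a1 = 1, a2 = 1, a3 = 3, a4 = 3, a5 = 2, a6 = 3 works:
  constraint 1 holds since a2 + a4 = 4.
  constraint 5 holds since a5 - a3 = -1.
The rest check out directly.

Satisfiable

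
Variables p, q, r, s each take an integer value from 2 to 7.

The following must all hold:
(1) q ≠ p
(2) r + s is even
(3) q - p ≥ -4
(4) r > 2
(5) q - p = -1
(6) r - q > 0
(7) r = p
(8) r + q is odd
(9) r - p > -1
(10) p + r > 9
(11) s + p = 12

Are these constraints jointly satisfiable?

Satisfiable

Try p = 6, q = 5, r = 6, s = 6.
Check constraint 3: q - p = -1; constraint 5: q - p = -1. The remaining constraints are straightforward to verify.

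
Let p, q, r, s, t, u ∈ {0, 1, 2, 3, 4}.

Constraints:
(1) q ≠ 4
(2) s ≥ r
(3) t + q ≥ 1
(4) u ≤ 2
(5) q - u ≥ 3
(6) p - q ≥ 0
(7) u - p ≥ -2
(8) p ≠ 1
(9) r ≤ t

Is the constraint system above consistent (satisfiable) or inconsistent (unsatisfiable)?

Constraints 5, 6, and 7 give q − u ≥ 3, u − p ≥ -2, p − q ≥ 0.
Adding all 3 inequalities: the left sides telescope to 0, and the right sides sum to 3 + (-2) + 0 = 1. So 0 ≥ 1, which is false.

Unsatisfiable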